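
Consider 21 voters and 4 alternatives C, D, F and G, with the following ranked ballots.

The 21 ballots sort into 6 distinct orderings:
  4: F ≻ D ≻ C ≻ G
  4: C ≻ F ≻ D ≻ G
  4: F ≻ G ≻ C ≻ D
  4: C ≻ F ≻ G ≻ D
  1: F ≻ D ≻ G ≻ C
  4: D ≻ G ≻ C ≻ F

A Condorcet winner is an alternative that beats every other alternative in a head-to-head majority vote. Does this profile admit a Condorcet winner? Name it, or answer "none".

Check each pair by majority over 21 ballots:
C–D: C 12–9.
C vs F: C, 12–9.
C–G: C 12–9.
D vs F: D is ranked higher on 4 ballots, F on 17. F wins 17–4.
D vs G: D preferred on 4+4+1+4 = 13 ballots; D wins 13–8.
F vs G: F is ranked higher on 4+4+4+4+1 = 17 ballots, G on 4. F wins 17–4.
C beats each of D, F, G — C is the Condorcet winner.

C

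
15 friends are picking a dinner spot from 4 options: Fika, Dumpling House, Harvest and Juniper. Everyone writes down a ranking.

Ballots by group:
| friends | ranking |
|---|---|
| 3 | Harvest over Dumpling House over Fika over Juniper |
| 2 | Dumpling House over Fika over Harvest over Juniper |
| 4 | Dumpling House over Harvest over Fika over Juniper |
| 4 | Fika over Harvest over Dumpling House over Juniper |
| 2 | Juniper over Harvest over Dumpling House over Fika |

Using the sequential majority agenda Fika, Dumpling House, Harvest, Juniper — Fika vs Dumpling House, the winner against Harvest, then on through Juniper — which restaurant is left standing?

Round 1: Fika vs Dumpling House — 4–11, Dumpling House advances.
Round 2: Dumpling House vs Harvest — 6–9, Harvest advances.
Round 3: Harvest vs Juniper — 13–2, Harvest advances.
Harvest survives the agenda.

Harvest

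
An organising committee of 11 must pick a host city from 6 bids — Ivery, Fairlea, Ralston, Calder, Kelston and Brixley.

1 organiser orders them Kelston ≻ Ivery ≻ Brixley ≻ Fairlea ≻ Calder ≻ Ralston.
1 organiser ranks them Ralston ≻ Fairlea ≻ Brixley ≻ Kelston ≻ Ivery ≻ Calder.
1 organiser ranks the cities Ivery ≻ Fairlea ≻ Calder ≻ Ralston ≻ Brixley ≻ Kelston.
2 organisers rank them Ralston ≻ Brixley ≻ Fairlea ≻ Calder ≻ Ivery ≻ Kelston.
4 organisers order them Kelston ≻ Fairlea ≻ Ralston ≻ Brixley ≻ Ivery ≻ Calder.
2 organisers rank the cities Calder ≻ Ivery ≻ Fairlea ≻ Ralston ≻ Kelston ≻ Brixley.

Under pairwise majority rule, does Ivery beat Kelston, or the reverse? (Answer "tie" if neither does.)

Kelston

Ballots ranking Ivery above Kelston: 1 + 2 + 2 = 5.
Ballots ranking Kelston above Ivery: 11 − 5 = 6.
Kelston wins the head-to-head 6–5.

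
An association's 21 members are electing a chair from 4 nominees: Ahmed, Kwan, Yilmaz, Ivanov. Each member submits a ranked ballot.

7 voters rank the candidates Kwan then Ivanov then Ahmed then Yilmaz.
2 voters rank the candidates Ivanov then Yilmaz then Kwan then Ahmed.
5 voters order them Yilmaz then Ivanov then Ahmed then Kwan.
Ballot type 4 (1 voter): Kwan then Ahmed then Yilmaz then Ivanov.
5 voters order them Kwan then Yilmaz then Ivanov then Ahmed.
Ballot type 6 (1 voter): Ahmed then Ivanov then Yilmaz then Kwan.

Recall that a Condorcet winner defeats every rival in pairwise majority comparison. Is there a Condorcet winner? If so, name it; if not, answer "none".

Head-to-head results (21 voters):
Ahmed vs Kwan: Kwan wins 15–6.
Ahmed–Yilmaz: Yilmaz 12–9.
Ahmed vs Ivanov: Ivanov, 19–2.
Kwan vs Yilmaz: Kwan, 13–8.
Kwan–Ivanov: Kwan 13–8.
Yilmaz–Ivanov: Yilmaz 11–10.
Kwan wins every pairwise contest, so Kwan is the Condorcet winner.

Kwan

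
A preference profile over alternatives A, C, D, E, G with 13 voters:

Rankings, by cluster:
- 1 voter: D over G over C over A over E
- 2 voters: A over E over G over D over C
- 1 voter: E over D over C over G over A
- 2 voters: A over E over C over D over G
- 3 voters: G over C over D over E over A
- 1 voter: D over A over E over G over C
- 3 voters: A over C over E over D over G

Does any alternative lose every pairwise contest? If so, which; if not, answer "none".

none

Pairwise majorities:
A–C: A 8–5.
A vs D: A wins 7–6.
A vs E: A is ranked higher on 1+2+2+1+3 = 9 ballots, E on 4. A wins 9–4.
A vs G: 8 to 5, A.
C vs D: C, 8–5.
C vs E: C is ranked higher on 1+3+3 = 7 ballots, E on 6. C wins 7–6.
C vs G: 1+2+3 = 6 for C, 7 for G — G by 7–6.
D vs E: 1+3+1 = 5 for D, 8 for E — E by 8–5.
D vs G: D wins 8–5.
E vs G: 9 to 4, E.
Each alternative has at least one pairwise win (A beats C; C beats D; D beats G; E beats D; G beats C) — no Condorcet loser.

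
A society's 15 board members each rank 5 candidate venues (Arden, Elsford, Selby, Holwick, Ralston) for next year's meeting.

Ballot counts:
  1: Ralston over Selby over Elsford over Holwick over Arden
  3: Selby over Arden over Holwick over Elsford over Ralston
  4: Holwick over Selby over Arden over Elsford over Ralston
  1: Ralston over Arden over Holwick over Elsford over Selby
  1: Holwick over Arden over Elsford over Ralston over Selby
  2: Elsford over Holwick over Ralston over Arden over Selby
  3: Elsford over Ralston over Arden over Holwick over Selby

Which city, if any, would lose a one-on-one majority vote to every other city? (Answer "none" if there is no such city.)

none

Pairwise majorities:
Arden vs Elsford: Arden preferred on 3+4+1+1 = 9 ballots; Arden wins 9–6.
Arden vs Selby: Selby wins 8–7.
Arden vs Holwick: Holwick, 8–7.
Arden–Ralston: Arden 8–7.
Elsford–Selby: Selby 8–7.
Elsford vs Holwick: 1+2+3 = 6 for Elsford, 9 for Holwick — Holwick by 9–6.
Elsford–Ralston: Elsford 13–2.
Selby–Holwick: Holwick 11–4.
Selby vs Ralston: Ralston, 8–7.
Holwick vs Ralston: 10 to 5, Holwick.
No city is winless: Arden beats Elsford; Elsford beats Ralston; Selby beats Arden; Holwick beats Arden; Ralston beats Selby. There is no Condorcet loser.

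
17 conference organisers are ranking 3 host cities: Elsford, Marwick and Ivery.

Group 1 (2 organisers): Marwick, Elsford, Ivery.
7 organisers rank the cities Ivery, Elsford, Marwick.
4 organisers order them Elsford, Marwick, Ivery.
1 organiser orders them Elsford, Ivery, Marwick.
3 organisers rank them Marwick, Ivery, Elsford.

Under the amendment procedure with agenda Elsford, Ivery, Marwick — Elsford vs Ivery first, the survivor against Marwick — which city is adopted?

Round 1: Elsford vs Ivery — 7–10, Ivery advances.
Round 2: Ivery vs Marwick — 8–9, Marwick advances.
The agenda winner is Marwick.

Marwick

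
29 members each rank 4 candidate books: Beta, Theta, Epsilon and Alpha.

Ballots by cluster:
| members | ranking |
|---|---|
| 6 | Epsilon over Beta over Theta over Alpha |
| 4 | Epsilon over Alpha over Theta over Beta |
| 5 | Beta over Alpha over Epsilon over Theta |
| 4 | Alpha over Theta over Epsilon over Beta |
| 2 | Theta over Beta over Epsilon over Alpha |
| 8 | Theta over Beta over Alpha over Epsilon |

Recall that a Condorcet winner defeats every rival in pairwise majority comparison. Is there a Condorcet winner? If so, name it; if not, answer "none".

none

Check each pair by majority over 29 ballots:
Beta–Theta: Theta 18–11.
Beta vs Epsilon: Beta preferred on 5+2+8 = 15 ballots; Beta wins 15–14.
Beta vs Alpha: Beta, 21–8.
Theta vs Epsilon: Epsilon, 15–14.
Theta–Alpha: Theta 16–13.
Epsilon vs Alpha: Epsilon preferred on 6+4+2 = 12 ballots; Alpha wins 17–12.
No book is unbeaten: Beta loses to Theta; Theta loses to Epsilon; Epsilon loses to Beta; Alpha loses to Beta. In particular Beta > Epsilon > Theta > Beta is a majority cycle — no Condorcet winner exists.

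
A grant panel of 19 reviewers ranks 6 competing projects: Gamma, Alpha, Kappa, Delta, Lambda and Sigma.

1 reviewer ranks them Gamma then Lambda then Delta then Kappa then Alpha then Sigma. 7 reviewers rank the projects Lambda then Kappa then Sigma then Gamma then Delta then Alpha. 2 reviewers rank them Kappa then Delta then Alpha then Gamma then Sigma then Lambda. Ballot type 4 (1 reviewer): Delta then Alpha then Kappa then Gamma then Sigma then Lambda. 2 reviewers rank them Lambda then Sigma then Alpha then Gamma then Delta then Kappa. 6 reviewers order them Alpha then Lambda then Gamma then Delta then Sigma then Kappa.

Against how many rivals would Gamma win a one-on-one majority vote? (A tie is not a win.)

2

Gamma against each rival (19 reviewers):
Gamma vs Alpha: Gamma is ranked higher on 1+7 = 8 ballots, Alpha on 11. Alpha wins 11–8.
Gamma vs Kappa: Kappa, 10–9.
Gamma vs Delta: Gamma, 16–3.
Gamma–Lambda: Lambda 15–4.
Gamma vs Sigma: 1+2+1+6 = 10 for Gamma, 9 for Sigma — Gamma by 10–9.
Gamma beats Delta, Sigma; loses to Alpha, Kappa, Lambda — 2 pairwise wins.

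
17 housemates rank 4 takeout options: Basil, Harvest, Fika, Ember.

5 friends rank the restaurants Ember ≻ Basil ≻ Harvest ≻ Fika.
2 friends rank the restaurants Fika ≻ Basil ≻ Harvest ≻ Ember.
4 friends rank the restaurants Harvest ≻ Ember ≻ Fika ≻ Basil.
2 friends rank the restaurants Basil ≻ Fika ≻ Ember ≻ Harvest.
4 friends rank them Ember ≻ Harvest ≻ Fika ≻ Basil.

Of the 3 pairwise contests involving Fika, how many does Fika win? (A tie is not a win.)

Fika against each rival (17 friends):
Fika vs Basil: Fika, 10–7.
Fika vs Harvest: 4 to 13, Harvest.
Fika vs Ember: 4 to 13, Ember.
Fika beats Basil; loses to Harvest, Ember — 1 pairwise win.

1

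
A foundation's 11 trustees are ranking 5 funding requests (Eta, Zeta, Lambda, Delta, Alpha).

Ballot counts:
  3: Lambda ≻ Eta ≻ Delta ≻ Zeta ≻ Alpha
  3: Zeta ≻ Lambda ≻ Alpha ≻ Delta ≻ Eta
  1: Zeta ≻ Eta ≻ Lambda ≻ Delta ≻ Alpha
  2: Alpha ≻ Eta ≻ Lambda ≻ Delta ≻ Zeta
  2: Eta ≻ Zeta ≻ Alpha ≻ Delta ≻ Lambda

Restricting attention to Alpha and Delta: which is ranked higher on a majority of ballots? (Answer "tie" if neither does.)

Ballots ranking Alpha above Delta: 3 + 2 + 2 = 7.
Ballots ranking Delta above Alpha: 11 − 7 = 4.
Alpha wins the head-to-head 7–4.

Alpha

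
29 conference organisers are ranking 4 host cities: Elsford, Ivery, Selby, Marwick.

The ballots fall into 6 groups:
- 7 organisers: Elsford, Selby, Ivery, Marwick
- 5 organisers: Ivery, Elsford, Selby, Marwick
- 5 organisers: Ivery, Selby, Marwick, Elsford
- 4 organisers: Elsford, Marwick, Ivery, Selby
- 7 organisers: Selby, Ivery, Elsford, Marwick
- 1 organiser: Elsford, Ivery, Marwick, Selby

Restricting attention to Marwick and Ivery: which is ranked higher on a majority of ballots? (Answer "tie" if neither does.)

Ivery

Ballots ranking Marwick above Ivery: 4.
Ballots ranking Ivery above Marwick: 29 − 4 = 25.
Ivery wins the head-to-head 25–4.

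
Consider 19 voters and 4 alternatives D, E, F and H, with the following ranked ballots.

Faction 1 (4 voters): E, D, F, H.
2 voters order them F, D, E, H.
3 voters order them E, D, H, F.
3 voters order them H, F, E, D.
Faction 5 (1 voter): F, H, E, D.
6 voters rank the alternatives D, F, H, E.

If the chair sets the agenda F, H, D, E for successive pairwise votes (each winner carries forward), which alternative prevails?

Round 1: F vs H — 13–6, F advances.
Round 2: F vs D — 6–13, D advances.
Round 3: D vs E — 8–11, E advances.
E survives the agenda.

E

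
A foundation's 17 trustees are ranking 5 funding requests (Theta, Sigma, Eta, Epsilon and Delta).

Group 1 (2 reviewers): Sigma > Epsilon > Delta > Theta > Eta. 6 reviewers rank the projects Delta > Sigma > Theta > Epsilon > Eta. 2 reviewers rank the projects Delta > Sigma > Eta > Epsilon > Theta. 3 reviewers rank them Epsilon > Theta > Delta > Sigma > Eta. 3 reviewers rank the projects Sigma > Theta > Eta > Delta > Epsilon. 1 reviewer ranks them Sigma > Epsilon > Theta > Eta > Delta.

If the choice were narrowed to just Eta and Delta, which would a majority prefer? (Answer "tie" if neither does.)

Delta

Ballots ranking Eta above Delta: 3 + 1 = 4.
Ballots ranking Delta above Eta: 17 − 4 = 13.
Delta wins the head-to-head 13–4.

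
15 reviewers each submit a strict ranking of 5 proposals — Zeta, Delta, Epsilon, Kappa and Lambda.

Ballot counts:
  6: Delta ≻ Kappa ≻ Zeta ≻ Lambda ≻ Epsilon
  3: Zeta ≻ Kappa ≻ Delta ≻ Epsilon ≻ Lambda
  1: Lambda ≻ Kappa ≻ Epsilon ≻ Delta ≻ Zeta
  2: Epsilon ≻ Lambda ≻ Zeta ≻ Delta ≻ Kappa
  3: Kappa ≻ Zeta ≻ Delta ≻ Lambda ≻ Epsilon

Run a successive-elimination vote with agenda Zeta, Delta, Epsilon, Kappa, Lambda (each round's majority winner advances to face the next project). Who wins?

Kappa

Round 1: Zeta vs Delta — 8–7, Zeta advances.
Round 2: Zeta vs Epsilon — 12–3, Zeta advances.
Round 3: Zeta vs Kappa — 5–10, Kappa advances.
Round 4: Kappa vs Lambda — 12–3, Kappa advances.
The agenda winner is Kappa.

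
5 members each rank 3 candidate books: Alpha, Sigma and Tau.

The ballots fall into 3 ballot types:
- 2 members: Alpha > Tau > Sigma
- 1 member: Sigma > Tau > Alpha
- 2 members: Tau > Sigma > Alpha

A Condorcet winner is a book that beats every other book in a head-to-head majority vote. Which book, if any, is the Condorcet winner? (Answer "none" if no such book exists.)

Tau

Pairwise majorities:
Alpha vs Sigma: Sigma wins 3–2.
Alpha vs Tau: Tau, 3–2.
Sigma vs Tau: Tau wins 4–1.
Only Tau has no losses; Tau is the Condorcet winner.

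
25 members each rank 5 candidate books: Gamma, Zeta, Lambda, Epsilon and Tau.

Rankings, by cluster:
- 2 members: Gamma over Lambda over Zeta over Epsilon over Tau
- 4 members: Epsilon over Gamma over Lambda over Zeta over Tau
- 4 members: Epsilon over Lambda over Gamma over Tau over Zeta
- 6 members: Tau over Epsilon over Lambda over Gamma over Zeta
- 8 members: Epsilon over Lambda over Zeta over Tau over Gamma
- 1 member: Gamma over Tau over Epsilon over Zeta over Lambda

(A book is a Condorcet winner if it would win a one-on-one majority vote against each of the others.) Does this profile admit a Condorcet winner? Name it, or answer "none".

Pairwise majorities:
Gamma vs Zeta: Gamma preferred on 2+4+4+6+1 = 17 ballots; Gamma wins 17–8.
Gamma vs Lambda: 2+4+1 = 7 for Gamma, 18 for Lambda — Lambda by 18–7.
Gamma vs Epsilon: 2+1 = 3 for Gamma, 22 for Epsilon — Epsilon by 22–3.
Gamma vs Tau: Gamma preferred on 2+4+4+1 = 11 ballots; Tau wins 14–11.
Zeta vs Lambda: Zeta is ranked higher on 1 ballot, Lambda on 24. Lambda wins 24–1.
Zeta vs Epsilon: Zeta preferred on 2 ballots; Epsilon wins 23–2.
Zeta–Tau: Zeta 14–11.
Lambda–Epsilon: Epsilon 23–2.
Lambda vs Tau: Lambda is ranked higher on 2+4+4+8 = 18 ballots, Tau on 7. Lambda wins 18–7.
Epsilon vs Tau: Epsilon is ranked higher on 2+4+4+8 = 18 ballots, Tau on 7. Epsilon wins 18–7.
Only Epsilon has no losses; Epsilon is the Condorcet winner.

Epsilon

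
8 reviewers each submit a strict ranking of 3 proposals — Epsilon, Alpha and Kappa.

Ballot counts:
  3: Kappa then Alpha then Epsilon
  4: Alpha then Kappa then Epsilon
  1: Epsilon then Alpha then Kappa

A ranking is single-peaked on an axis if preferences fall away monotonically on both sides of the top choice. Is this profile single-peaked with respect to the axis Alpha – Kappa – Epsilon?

no

Axis positions: Alpha=1, Kappa=2, Epsilon=3.
Group 1 (peak Kappa at position 2): ranking walks positions 2-1-3, expanding outward from the peak — single-peaked.
Group 2 (peak Alpha at position 1): ranking walks positions 1-2-3, expanding outward from the peak — single-peaked.
Group 3: ranking walks positions 3-1-2; Alpha is ranked above Kappa even though Kappa lies between Alpha and the peak Epsilon on the axis — preferences dip and rise again. Not single-peaked.
Group 3 violates single-peakedness, so the profile is not single-peaked on this axis.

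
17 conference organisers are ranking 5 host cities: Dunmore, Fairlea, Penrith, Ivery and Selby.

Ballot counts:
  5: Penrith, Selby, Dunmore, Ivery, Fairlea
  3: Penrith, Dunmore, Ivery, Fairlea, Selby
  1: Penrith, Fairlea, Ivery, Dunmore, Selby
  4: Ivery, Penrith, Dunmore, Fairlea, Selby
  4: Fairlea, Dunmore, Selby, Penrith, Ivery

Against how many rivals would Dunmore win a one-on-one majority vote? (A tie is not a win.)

Dunmore against each rival (17 organisers):
Dunmore–Fairlea: Dunmore 12–5.
Dunmore vs Penrith: Penrith wins 13–4.
Dunmore vs Ivery: Dunmore, 12–5.
Dunmore–Selby: Dunmore 12–5.
Dunmore beats Fairlea, Ivery, Selby; loses to Penrith — 3 pairwise wins.

3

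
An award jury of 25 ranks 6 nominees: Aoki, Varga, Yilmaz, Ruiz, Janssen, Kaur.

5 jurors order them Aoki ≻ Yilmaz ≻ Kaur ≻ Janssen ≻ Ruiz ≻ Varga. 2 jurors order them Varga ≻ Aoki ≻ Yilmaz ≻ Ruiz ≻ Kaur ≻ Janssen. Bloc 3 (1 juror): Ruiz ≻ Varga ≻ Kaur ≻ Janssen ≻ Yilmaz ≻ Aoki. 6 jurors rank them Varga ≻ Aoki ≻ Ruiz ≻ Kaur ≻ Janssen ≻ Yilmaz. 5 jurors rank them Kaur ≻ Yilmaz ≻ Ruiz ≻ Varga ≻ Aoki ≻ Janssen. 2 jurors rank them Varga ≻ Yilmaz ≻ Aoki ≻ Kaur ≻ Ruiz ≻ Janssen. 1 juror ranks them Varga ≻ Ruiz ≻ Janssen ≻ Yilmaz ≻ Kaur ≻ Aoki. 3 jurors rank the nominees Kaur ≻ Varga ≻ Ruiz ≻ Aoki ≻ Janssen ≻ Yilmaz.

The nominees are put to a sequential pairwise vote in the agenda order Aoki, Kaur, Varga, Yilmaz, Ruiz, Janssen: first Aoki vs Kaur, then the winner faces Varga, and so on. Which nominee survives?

Round 1: Aoki vs Kaur — 15–10, Aoki advances.
Round 2: Aoki vs Varga — 5–20, Varga advances.
Round 3: Varga vs Yilmaz — 15–10, Varga advances.
Round 4: Varga vs Ruiz — 14–11, Varga advances.
Round 5: Varga vs Janssen — 20–5, Varga advances.
Varga survives the agenda.

Varga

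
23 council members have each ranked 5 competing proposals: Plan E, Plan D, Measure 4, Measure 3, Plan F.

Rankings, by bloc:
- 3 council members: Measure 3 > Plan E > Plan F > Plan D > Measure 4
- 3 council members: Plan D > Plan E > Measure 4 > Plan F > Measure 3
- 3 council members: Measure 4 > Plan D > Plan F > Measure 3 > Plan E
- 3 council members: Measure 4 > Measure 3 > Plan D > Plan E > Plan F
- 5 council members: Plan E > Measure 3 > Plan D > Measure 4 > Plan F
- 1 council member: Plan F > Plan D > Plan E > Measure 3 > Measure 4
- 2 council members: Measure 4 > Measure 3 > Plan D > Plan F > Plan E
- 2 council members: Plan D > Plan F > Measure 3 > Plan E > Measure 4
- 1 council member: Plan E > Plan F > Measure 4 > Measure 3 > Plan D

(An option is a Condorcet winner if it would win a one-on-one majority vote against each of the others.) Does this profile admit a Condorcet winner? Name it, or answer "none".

none

Pairwise majorities:
Plan E vs Plan D: Plan D, 14–9.
Plan E vs Measure 4: Plan E, 15–8.
Plan E vs Measure 3: Plan E preferred on 3+5+1+1 = 10 ballots; Measure 3 wins 13–10.
Plan E vs Plan F: 3+3+3+5+1 = 15 for Plan E, 8 for Plan F — Plan E by 15–8.
Plan D vs Measure 4: Plan D preferred on 3+3+5+1+2 = 14 ballots; Plan D wins 14–9.
Plan D vs Measure 3: Plan D preferred on 3+3+1+2 = 9 ballots; Measure 3 wins 14–9.
Plan D vs Plan F: Plan D, 18–5.
Measure 4–Measure 3: Measure 4 12–11.
Measure 4 vs Plan F: 16 to 7, Measure 4.
Measure 3 vs Plan F: Measure 3 is ranked higher on 3+3+5+2 = 13 ballots, Plan F on 10. Measure 3 wins 13–10.
Every option loses at least once (Plan E loses to Plan D; Plan D loses to Measure 3; Measure 4 loses to Plan E; Measure 3 loses to Measure 4; Plan F loses to Plan E). The majority relation contains the cycle Plan E → Measure 4 → Measure 3 → Plan E, so there is no Condorcet winner.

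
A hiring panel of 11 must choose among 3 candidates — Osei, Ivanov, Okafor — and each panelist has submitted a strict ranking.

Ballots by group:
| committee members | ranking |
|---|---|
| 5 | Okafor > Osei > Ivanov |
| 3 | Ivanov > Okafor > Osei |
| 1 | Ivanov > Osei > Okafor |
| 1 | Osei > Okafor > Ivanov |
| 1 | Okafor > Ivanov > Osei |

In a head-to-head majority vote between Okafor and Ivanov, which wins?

Ballots ranking Okafor above Ivanov: 5 + 1 + 1 = 7.
Ballots ranking Ivanov above Okafor: 11 − 7 = 4.
Okafor wins the head-to-head 7–4.

Okafor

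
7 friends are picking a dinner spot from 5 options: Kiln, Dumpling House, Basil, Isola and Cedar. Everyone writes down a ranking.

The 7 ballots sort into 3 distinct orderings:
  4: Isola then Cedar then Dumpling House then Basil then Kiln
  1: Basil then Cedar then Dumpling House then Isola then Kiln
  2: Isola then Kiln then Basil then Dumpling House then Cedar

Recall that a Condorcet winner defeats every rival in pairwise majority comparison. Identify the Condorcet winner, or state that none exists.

Check each pair by majority over 7 ballots:
Kiln vs Dumpling House: 2 to 5, Dumpling House.
Kiln vs Basil: 2 to 5, Basil.
Kiln vs Isola: Kiln preferred on 0 ballots; Isola wins 7–0.
Kiln vs Cedar: Kiln preferred on 2 ballots; Cedar wins 5–2.
Dumpling House vs Basil: Dumpling House is ranked higher on 4 ballots, Basil on 3. Dumpling House wins 4–3.
Dumpling House vs Isola: Dumpling House is ranked higher on 1 ballot, Isola on 6. Isola wins 6–1.
Dumpling House vs Cedar: 2 for Dumpling House, 5 for Cedar — Cedar by 5–2.
Basil vs Isola: Basil is ranked higher on 1 ballot, Isola on 6. Isola wins 6–1.
Basil vs Cedar: Basil preferred on 1+2 = 3 ballots; Cedar wins 4–3.
Isola vs Cedar: 4+2 = 6 for Isola, 1 for Cedar — Isola by 6–1.
Isola beats each of Kiln, Dumpling House, Basil, Cedar — Isola is the Condorcet winner.

Isola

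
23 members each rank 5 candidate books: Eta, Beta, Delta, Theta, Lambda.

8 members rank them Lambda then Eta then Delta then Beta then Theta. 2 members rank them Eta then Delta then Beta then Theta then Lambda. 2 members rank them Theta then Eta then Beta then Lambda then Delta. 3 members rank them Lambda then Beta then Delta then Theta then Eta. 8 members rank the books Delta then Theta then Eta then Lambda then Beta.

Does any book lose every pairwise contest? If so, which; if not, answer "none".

none

Head-to-head results (23 members):
Eta vs Beta: Eta is ranked higher on 8+2+2+8 = 20 ballots, Beta on 3. Eta wins 20–3.
Eta–Delta: Eta 12–11.
Eta vs Theta: 10 to 13, Theta.
Eta vs Lambda: 12 to 11, Eta.
Beta vs Delta: 5 to 18, Delta.
Beta–Theta: Beta 13–10.
Beta vs Lambda: Beta is ranked higher on 2+2 = 4 ballots, Lambda on 19. Lambda wins 19–4.
Delta–Theta: Delta 21–2.
Delta vs Lambda: Lambda wins 13–10.
Theta vs Lambda: 2+2+8 = 12 for Theta, 11 for Lambda — Theta by 12–11.
No book is winless: Eta beats Beta; Beta beats Theta; Delta beats Beta; Theta beats Eta; Lambda beats Beta. There is no Condorcet loser.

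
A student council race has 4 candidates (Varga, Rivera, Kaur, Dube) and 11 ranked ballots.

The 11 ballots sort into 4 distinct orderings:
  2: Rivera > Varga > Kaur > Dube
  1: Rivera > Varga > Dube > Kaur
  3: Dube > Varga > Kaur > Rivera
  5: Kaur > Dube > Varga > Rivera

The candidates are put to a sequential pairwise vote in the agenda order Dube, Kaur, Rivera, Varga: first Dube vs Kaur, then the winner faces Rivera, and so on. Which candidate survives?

Round 1: Dube vs Kaur — 4–7, Kaur advances.
Round 2: Kaur vs Rivera — 8–3, Kaur advances.
Round 3: Kaur vs Varga — 5–6, Varga advances.
Varga survives the agenda.

Varga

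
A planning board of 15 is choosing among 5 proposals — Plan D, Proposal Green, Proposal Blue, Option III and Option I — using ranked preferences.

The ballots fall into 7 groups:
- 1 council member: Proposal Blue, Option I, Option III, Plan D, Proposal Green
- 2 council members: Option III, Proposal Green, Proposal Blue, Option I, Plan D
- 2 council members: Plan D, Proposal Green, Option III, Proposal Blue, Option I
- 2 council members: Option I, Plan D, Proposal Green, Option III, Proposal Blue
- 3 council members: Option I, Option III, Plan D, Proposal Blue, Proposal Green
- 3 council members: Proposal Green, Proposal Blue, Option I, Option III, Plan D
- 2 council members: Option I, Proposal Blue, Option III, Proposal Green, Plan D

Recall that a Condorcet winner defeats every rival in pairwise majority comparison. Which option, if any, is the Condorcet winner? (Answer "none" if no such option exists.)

none

Check each pair by majority over 15 ballots:
Plan D vs Proposal Green: 1+2+2+3 = 8 for Plan D, 7 for Proposal Green — Plan D by 8–7.
Plan D vs Proposal Blue: 2+2+3 = 7 for Plan D, 8 for Proposal Blue — Proposal Blue by 8–7.
Plan D vs Option III: 4 to 11, Option III.
Plan D–Option I: Option I 13–2.
Proposal Green vs Proposal Blue: Proposal Green preferred on 2+2+2+3 = 9 ballots; Proposal Green wins 9–6.
Proposal Green vs Option III: Proposal Green preferred on 2+2+3 = 7 ballots; Option III wins 8–7.
Proposal Green vs Option I: Option I wins 8–7.
Proposal Blue vs Option III: Option III, 9–6.
Proposal Blue vs Option I: 8 to 7, Proposal Blue.
Option III vs Option I: Option I wins 11–4.
No option is unbeaten: Plan D loses to Proposal Blue; Proposal Green loses to Plan D; Proposal Blue loses to Proposal Green; Option III loses to Option I; Option I loses to Proposal Blue. In particular Plan D → Proposal Green → Proposal Blue → Plan D is a majority cycle — no Condorcet winner exists.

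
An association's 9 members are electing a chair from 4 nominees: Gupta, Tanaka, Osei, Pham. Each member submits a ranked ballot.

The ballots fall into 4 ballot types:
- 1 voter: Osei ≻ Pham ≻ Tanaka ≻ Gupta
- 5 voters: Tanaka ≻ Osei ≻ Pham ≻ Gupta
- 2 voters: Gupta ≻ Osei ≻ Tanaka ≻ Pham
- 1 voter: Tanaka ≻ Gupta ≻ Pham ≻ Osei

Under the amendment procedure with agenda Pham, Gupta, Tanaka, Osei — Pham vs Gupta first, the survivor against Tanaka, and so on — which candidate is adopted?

Round 1: Pham vs Gupta — 6–3, Pham advances.
Round 2: Pham vs Tanaka — 1–8, Tanaka advances.
Round 3: Tanaka vs Osei — 6–3, Tanaka advances.
Tanaka survives the agenda.

Tanaka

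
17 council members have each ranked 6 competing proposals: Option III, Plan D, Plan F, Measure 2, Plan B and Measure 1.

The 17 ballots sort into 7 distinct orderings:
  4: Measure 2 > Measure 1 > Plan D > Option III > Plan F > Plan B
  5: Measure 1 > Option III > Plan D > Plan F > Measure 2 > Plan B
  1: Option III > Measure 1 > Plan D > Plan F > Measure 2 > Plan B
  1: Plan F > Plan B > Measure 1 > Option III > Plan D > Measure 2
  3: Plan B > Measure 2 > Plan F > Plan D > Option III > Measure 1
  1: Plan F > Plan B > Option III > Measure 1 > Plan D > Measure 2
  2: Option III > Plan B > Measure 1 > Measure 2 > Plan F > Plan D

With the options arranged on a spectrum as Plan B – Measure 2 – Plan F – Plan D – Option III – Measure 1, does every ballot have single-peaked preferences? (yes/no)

Axis positions: Plan B=1, Measure 2=2, Plan F=3, Plan D=4, Option III=5, Measure 1=6.
Group 1: ranking walks positions 2-6-4-5-3-1; Measure 1 is ranked above Plan F even though Plan F lies between Measure 1 and the peak Measure 2 on the axis — preferences dip and rise again. Not single-peaked.
Group 2 (peak Measure 1 at position 6): ranking walks positions 6-5-4-3-2-1, expanding outward from the peak — single-peaked.
Group 3 (peak Option III at position 5): ranking walks positions 5-6-4-3-2-1, expanding outward from the peak — single-peaked.
Group 4: ranking walks positions 3-1-6-5-4-2; Plan B is ranked above Measure 2 even though Measure 2 lies between Plan B and the peak Plan F on the axis — preferences dip and rise again. Not single-peaked.
Group 5 (peak Plan B at position 1): ranking walks positions 1-2-3-4-5-6, expanding outward from the peak — single-peaked.
Group 6: ranking walks positions 3-1-5-6-4-2; Plan B is ranked above Measure 2 even though Measure 2 lies between Plan B and the peak Plan F on the axis — preferences dip and rise again. Not single-peaked.
Group 7: ranking walks positions 5-1-6-2-3-4; Plan B is ranked above Plan D even though Plan D lies between Plan B and the peak Option III on the axis — preferences dip and rise again. Not single-peaked.
Group 1 violates single-peakedness, so the profile is not single-peaked on this axis.

no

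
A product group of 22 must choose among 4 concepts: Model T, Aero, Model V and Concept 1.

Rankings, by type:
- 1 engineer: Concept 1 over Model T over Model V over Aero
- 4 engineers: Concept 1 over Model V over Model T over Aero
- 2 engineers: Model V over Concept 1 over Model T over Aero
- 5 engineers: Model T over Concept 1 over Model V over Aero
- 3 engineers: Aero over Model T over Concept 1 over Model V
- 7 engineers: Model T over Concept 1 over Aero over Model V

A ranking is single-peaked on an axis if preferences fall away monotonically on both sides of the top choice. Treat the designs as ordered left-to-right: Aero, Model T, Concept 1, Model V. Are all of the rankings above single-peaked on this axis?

Axis positions: Aero=1, Model T=2, Concept 1=3, Model V=4.
Type 1 (peak Concept 1 at position 3): ranking walks positions 3-2-4-1, expanding outward from the peak — single-peaked.
Type 2 (peak Concept 1 at position 3): ranking walks positions 3-4-2-1, expanding outward from the peak — single-peaked.
Type 3 (peak Model V at position 4): ranking walks positions 4-3-2-1, expanding outward from the peak — single-peaked.
Type 4 (peak Model T at position 2): ranking walks positions 2-3-4-1, expanding outward from the peak — single-peaked.
Type 5 (peak Aero at position 1): ranking walks positions 1-2-3-4, expanding outward from the peak — single-peaked.
Type 6 (peak Model T at position 2): ranking walks positions 2-3-1-4, expanding outward from the peak — single-peaked.
Every ranking is single-peaked on this axis.

yes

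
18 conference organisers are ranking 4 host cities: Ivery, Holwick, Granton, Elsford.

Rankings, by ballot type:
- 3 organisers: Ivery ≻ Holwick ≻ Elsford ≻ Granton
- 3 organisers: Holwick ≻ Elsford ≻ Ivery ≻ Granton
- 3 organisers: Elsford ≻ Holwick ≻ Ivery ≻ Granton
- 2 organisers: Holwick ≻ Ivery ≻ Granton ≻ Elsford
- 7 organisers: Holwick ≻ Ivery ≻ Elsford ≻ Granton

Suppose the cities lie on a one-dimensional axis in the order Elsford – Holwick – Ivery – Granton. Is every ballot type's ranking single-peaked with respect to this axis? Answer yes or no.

yes

Axis positions: Elsford=1, Holwick=2, Ivery=3, Granton=4.
Ballot type 1 (peak Ivery at position 3): ranking walks positions 3-2-1-4, expanding outward from the peak — single-peaked.
Ballot type 2 (peak Holwick at position 2): ranking walks positions 2-1-3-4, expanding outward from the peak — single-peaked.
Ballot type 3 (peak Elsford at position 1): ranking walks positions 1-2-3-4, expanding outward from the peak — single-peaked.
Ballot type 4 (peak Holwick at position 2): ranking walks positions 2-3-4-1, expanding outward from the peak — single-peaked.
Ballot type 5 (peak Holwick at position 2): ranking walks positions 2-3-1-4, expanding outward from the peak — single-peaked.
Every ranking is single-peaked on this axis.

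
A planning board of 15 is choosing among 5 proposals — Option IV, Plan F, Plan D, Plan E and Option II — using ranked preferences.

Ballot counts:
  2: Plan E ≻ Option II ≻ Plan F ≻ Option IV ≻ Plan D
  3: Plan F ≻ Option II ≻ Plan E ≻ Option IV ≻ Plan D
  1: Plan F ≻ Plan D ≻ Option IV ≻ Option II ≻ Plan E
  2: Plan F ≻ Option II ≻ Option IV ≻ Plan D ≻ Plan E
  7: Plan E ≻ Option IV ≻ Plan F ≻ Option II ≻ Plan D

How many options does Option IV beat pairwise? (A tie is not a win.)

2

Option IV against each rival (15 council members):
Option IV vs Plan F: Option IV is ranked higher on 7 ballots, Plan F on 8. Plan F wins 8–7.
Option IV vs Plan D: Option IV wins 14–1.
Option IV vs Plan E: Option IV preferred on 1+2 = 3 ballots; Plan E wins 12–3.
Option IV–Option II: Option IV 8–7.
Option IV beats Plan D, Option II; loses to Plan F, Plan E — 2 pairwise wins.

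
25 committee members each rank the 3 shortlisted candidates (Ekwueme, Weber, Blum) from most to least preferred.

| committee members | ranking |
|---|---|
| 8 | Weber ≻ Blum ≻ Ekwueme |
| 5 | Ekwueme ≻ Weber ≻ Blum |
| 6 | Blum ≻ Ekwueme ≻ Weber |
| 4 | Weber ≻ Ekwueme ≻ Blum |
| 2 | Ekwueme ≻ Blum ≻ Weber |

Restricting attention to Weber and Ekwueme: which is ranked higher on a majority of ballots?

Ballots ranking Weber above Ekwueme: 8 + 4 = 12.
Ballots ranking Ekwueme above Weber: 25 − 12 = 13.
Ekwueme wins the head-to-head 13–12.

Ekwueme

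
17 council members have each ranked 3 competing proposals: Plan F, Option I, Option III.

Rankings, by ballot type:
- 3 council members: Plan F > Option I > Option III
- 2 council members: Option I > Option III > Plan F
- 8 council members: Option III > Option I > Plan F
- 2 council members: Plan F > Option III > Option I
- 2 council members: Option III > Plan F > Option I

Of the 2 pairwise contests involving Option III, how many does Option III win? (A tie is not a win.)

2

Option III against each rival (17 council members):
Option III vs Plan F: Option III, 12–5.
Option III vs Option I: 12 to 5, Option III.
Option III beats Plan F, Option I — 2 pairwise wins.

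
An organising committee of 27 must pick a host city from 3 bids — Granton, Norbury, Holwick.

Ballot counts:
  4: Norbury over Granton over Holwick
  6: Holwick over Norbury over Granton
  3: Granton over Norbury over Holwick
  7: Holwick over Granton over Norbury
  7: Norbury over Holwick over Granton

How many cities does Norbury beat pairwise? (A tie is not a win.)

2

Norbury against each rival (27 organisers):
Norbury vs Granton: 4+6+7 = 17 for Norbury, 10 for Granton — Norbury by 17–10.
Norbury–Holwick: Norbury 14–13.
Norbury beats Granton, Holwick — 2 pairwise wins.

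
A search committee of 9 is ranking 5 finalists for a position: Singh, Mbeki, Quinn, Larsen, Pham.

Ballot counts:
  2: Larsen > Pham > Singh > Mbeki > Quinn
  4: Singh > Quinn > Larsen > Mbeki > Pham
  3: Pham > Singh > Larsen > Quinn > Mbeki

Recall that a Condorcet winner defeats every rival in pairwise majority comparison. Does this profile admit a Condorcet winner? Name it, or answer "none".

Head-to-head results (9 committee members):
Singh vs Mbeki: Singh wins 9–0.
Singh vs Quinn: Singh wins 9–0.
Singh vs Larsen: Singh, 7–2.
Singh–Pham: Pham 5–4.
Mbeki–Quinn: Quinn 7–2.
Mbeki vs Larsen: Larsen wins 9–0.
Mbeki vs Pham: Pham wins 5–4.
Quinn–Larsen: Larsen 5–4.
Quinn–Pham: Pham 5–4.
Larsen vs Pham: Larsen wins 6–3.
Every candidate loses at least once (Singh loses to Pham; Mbeki loses to Singh; Quinn loses to Singh; Larsen loses to Singh; Pham loses to Larsen). The majority relation contains the cycle Singh beats Larsen beats Pham beats Singh, so there is no Condorcet winner.

none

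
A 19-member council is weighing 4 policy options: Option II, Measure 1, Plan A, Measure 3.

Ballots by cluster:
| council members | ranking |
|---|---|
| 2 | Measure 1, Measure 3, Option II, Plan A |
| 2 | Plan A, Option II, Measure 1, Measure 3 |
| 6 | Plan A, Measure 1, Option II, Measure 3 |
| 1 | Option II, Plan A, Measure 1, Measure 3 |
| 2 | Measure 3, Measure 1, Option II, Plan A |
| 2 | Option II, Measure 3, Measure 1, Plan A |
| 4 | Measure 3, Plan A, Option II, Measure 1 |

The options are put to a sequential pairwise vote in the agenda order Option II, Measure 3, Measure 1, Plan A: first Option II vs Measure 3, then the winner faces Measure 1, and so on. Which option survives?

Plan A

Round 1: Option II vs Measure 3 — 11–8, Option II advances.
Round 2: Option II vs Measure 1 — 9–10, Measure 1 advances.
Round 3: Measure 1 vs Plan A — 6–13, Plan A advances.
The agenda winner is Plan A.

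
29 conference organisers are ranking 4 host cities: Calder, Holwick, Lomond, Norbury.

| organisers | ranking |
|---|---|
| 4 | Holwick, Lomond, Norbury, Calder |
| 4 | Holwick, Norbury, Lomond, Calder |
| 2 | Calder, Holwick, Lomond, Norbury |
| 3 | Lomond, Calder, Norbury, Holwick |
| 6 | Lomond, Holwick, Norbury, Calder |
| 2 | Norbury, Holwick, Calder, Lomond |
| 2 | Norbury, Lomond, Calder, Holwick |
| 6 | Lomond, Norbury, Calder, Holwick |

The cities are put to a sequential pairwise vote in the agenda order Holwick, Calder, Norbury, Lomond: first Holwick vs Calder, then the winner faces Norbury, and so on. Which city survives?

Round 1: Holwick vs Calder — 16–13, Holwick advances.
Round 2: Holwick vs Norbury — 16–13, Holwick advances.
Round 3: Holwick vs Lomond — 12–17, Lomond advances.
Lomond survives the agenda.

Lomond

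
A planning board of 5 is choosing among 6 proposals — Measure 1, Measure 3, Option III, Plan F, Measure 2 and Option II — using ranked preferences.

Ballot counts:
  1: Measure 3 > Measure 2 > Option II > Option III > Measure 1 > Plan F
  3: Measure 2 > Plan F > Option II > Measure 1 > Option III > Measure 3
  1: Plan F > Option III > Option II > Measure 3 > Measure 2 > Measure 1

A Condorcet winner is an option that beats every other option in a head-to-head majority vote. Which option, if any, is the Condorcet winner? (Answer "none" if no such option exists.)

Measure 2

Head-to-head results (5 council members):
Measure 1 vs Measure 3: Measure 1 preferred on 3 ballots; Measure 1 wins 3–2.
Measure 1 vs Option III: Measure 1 preferred on 3 ballots; Measure 1 wins 3–2.
Measure 1 vs Plan F: Measure 1 is ranked higher on 1 ballot, Plan F on 4. Plan F wins 4–1.
Measure 1 vs Measure 2: 0 for Measure 1, 5 for Measure 2 — Measure 2 by 5–0.
Measure 1 vs Option II: 0 for Measure 1, 5 for Option II — Option II by 5–0.
Measure 3 vs Option III: Measure 3 is ranked higher on 1 ballot, Option III on 4. Option III wins 4–1.
Measure 3 vs Plan F: Measure 3 preferred on 1 ballot; Plan F wins 4–1.
Measure 3 vs Measure 2: Measure 3 is ranked higher on 1+1 = 2 ballots, Measure 2 on 3. Measure 2 wins 3–2.
Measure 3 vs Option II: Measure 3 preferred on 1 ballot; Option II wins 4–1.
Option III vs Plan F: Option III preferred on 1 ballot; Plan F wins 4–1.
Option III vs Measure 2: 1 for Option III, 4 for Measure 2 — Measure 2 by 4–1.
Option III vs Option II: 1 to 4, Option II.
Plan F vs Measure 2: 1 to 4, Measure 2.
Plan F vs Option II: Plan F preferred on 3+1 = 4 ballots; Plan F wins 4–1.
Measure 2 vs Option II: 1+3 = 4 for Measure 2, 1 for Option II — Measure 2 by 4–1.
Measure 2 defeats every rival head-to-head and is the Condorcet winner.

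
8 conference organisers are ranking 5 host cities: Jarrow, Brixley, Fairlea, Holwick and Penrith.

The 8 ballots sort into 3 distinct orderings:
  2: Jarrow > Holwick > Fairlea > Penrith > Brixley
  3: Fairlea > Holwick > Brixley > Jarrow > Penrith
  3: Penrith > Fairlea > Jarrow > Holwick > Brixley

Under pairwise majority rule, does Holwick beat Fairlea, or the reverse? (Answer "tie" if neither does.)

Fairlea

Ballots ranking Holwick above Fairlea: 2.
Ballots ranking Fairlea above Holwick: 8 − 2 = 6.
Fairlea wins the head-to-head 6–2.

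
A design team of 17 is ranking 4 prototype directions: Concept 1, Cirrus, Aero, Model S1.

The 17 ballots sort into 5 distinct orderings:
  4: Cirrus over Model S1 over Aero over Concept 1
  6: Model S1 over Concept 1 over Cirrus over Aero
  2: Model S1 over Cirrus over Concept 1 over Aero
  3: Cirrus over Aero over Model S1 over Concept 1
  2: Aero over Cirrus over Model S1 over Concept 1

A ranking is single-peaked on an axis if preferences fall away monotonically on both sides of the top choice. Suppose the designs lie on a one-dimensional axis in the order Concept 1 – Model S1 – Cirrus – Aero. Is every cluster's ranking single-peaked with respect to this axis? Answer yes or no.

Axis positions: Concept 1=1, Model S1=2, Cirrus=3, Aero=4.
Cluster 1 (peak Cirrus at position 3): ranking walks positions 3-2-4-1, expanding outward from the peak — single-peaked.
Cluster 2 (peak Model S1 at position 2): ranking walks positions 2-1-3-4, expanding outward from the peak — single-peaked.
Cluster 3 (peak Model S1 at position 2): ranking walks positions 2-3-1-4, expanding outward from the peak — single-peaked.
Cluster 4 (peak Cirrus at position 3): ranking walks positions 3-4-2-1, expanding outward from the peak — single-peaked.
Cluster 5 (peak Aero at position 4): ranking walks positions 4-3-2-1, expanding outward from the peak — single-peaked.
Every ranking is single-peaked on this axis.

yes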